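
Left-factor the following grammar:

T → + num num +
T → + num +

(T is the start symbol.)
Left-factoring transforms A → αβ₁ | αβ₂ into A → αA' and A' → β₁ | β₂
(α is the longest common prefix among the alternatives). Repeat until
no nonterminal has two alternatives with a common prefix.

Round 1: T has alternatives sharing prefix '+ num'. Introduce T': T → + num T'
  Add: T' → num +
  Add: T' → +

No remaining common prefixes — done.

Resulting grammar:
T → + num T'
T' → num +
T' → +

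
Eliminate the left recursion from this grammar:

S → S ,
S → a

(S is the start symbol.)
S is directly left-recursive. The standard transformation for
  A → A α₁ | ... | A α_m | β₁ | ... | β_n
is
  A  → β₁ A' | ... | β_n A'
  A' → α₁ A' | ... | α_m A' | ε

S → a becomes S → a S'
S → S , becomes S' → , S'
Add S' → ε

Resulting grammar:
S → a S'
S' → , S'
S' → ε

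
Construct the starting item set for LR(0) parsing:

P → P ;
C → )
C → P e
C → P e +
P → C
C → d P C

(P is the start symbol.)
{ [C → . )], [C → . P e +], [C → . P e], [C → . d P C], [P → . C], [P → . P ;], [P' → . P] }

First, augment the grammar with P' → P
I₀ = CLOSURE({ [P' → . P] }):
  [P' → . P] has the dot before P: add [P → . P ;], [P → . C]
  [P → . C] has the dot before C: add [C → . )], [C → . P e], [C → . P e +], [C → . d P C]
No further items can be added.

I₀ = { [C → . )], [C → . P e +], [C → . P e], [C → . d P C], [P → . C], [P → . P ;], [P' → . P] }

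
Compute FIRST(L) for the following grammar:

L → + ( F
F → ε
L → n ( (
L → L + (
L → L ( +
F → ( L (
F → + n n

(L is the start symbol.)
From L → + ( F:
  - '+' is a terminal: add '+' and stop
From L → n ( (:
  - n is a terminal: add 'n' and stop
From L → L + (:
  - L is the symbol being defined: contributes nothing new
    L is not nullable, so stop
From L → L ( +:
  - L is the symbol being defined: contributes nothing new
    L is not nullable, so stop

Collecting: FIRST(L) = { '+', 'n' }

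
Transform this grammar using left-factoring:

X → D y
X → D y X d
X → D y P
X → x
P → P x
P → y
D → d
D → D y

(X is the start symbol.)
Left-factoring transforms A → αβ₁ | αβ₂ into A → αA' and A' → β₁ | β₂
(α is the longest common prefix among the alternatives). Repeat until
no nonterminal has two alternatives with a common prefix.

Round 1: X has alternatives sharing prefix 'D y'. Introduce X': X → D y X'
  Add: X' → ε
  Add: X' → X d
  Add: X' → P

No remaining common prefixes — done.

Resulting grammar:
X → D y X'
X' → ε
X' → X d
X' → P
X → x
P → P x
P → y
D → d
D → D y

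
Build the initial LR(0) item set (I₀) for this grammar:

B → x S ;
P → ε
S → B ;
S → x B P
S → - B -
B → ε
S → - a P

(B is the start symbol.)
{ [B → . x S ;], [B → .], [B' → . B] }

First, augment the grammar with B' → B
I₀ = CLOSURE({ [B' → . B] }):
  [B' → . B] has the dot before B: add [B → . x S ;], [B → .]
No further items can be added.

I₀ = { [B → . x S ;], [B → .], [B' → . B] }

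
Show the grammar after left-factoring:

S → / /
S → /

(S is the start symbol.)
S → / S'
S' → /
S' → ε

Left-factoring transforms A → αβ₁ | αβ₂ into A → αA' and A' → β₁ | β₂
(α is the longest common prefix among the alternatives). Repeat until
no nonterminal has two alternatives with a common prefix.

Round 1: S has alternatives sharing prefix '/'. Introduce S': S → / S'
  Add: S' → /
  Add: S' → ε

No remaining common prefixes — done.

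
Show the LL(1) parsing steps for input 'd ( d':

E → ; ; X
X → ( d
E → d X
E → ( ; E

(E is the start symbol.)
Stack is shown with the top on the left.

Stack  Input    Action
----------------------
E $    d ( d $  output E → d X
d X $  d ( d $  match 'd'
X $    ( d $    output X → ( d
( d $  ( d $    match '('
d $    d $      match 'd'
$      $        accept

The string is accepted.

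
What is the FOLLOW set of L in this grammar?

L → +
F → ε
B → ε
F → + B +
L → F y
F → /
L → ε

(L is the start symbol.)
L is the start symbol, so $ ∈ FOLLOW(L).
L does not occur on any right-hand side.

Taking the union: FOLLOW(L) = { $ }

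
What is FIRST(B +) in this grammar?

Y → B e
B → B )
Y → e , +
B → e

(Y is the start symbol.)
{ 'e' }

FIRST sets of the non-terminals involved (from the grammar, by fixed-point iteration):
  FIRST(B) = { 'e' }

To compute FIRST(B +), process the symbols left to right:
Symbol B is a non-terminal. Add FIRST(B) \ {ε} = { 'e' }
B is not nullable (ε ∉ FIRST(B)), so stop here.
FIRST(B +) = { 'e' }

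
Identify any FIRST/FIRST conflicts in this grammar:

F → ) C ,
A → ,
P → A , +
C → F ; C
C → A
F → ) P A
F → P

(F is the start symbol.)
A FIRST/FIRST conflict occurs when two productions N → α and N → β for the same non-terminal have FIRST(α) ∩ FIRST(β) ≠ ∅ (with ε ∈ FIRST of a nullable right-hand side, so two nullable alternatives also conflict).

FIRST sets of the non-terminals at (or reachable through a nullable prefix from) the front of some alternative:
  FIRST(P) = { ',' }
  FIRST(F) = { ')', ',' }
  FIRST(A) = { ',' }

Productions for F:
  F → ) C ,: FIRST = { ')' }
  F → ) P A: FIRST = { ')' }
  F → P: FIRST = { ',' }
Productions for C:
  C → F ; C: FIRST = { ')', ',' }
  C → A: FIRST = { ',' }
A, P have only one production, so no FIRST/FIRST conflict is possible there.

Conflict for F: F → ) C , and F → ) P A
  Overlap: { ')' }
Conflict for C: C → F ; C and C → A
  Overlap: { ',' }

Answer: Yes. F → ')' C ',' / F → ')' P A on { ')' }; C → F ';' C / C → A on { ',' }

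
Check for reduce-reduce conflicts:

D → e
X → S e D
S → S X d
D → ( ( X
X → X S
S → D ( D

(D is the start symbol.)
A reduce-reduce conflict occurs when an LR(0) state has two complete items [A → α .] and [B → β .] — both call for a reduction, and with no lookahead the parser cannot choose between them.

Augment with D' → D and build the canonical LR(0) collection (I0 = CLOSURE({[D' → . D]}), then GOTO on every symbol after a dot until no new states appear). It has 15 states:
  I0: { [D → . ( ( X], [D → . e], [D' → . D] }  — shift
  I1: { [D → ( . ( X] }  — shift
  I2: { [D' → D .] }  — accept
  I3: { [D → e .] }  — reduce
  I4: { [D → ( ( . X], [D → . ( ( X], [D → . e], [S → . D ( D], [S → . S X d], [X → . S e D], [X → . X S] }  — shift
  I5: { [S → D . ( D] }  — shift
  I6: { [D → . ( ( X], [D → . e], [S → . D ( D], [S → . S X d], [S → S . X d], [X → . S e D], [X → . X S], [X → S . e D] }  — shift
  I7: { [D → ( ( X .], [D → . ( ( X], [D → . e], [S → . D ( D], [S → . S X d], [X → X . S] }  — shift, reduce
  I8: { [D → . ( ( X], [D → . e], [S → . D ( D], [S → . S X d], [S → S . X d], [X → . S e D], [X → . X S], [X → X S .] }  — shift, reduce
  I9: { [D → . ( ( X], [D → . e], [S → . D ( D], [S → . S X d], [S → S X . d], [X → X . S] }  — shift
  I10: { [S → S X d .] }  — reduce
  I11: { [D → . ( ( X], [D → . e], [D → e .], [X → S e . D] }  — shift, reduce
  I12: { [X → S e D .] }  — reduce
  I13: { [D → . ( ( X], [D → . e], [S → D ( . D] }  — shift
  I14: { [S → D ( D .] }  — reduce

No state contains more than one complete item.

Answer: No reduce-reduce conflicts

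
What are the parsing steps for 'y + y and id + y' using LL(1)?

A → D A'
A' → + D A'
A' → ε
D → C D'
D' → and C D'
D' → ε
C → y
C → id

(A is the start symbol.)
Stack is shown with the top on the left.

Stack          Input               Action
-----------------------------------------
A $            y + y and id + y $  output A → D A'
D A' $         y + y and id + y $  output D → C D'
C D' A' $      y + y and id + y $  output C → y
y D' A' $      y + y and id + y $  match 'y'
D' A' $        + y and id + y $    output D' → ε
A' $           + y and id + y $    output A' → + D A'
+ D A' $       + y and id + y $    match '+'
D A' $         y and id + y $      output D → C D'
C D' A' $      y and id + y $      output C → y
y D' A' $      y and id + y $      match 'y'
D' A' $        and id + y $        output D' → and C D'
and C D' A' $  and id + y $        match 'and'
C D' A' $      id + y $            output C → id
id D' A' $     id + y $            match 'id'
D' A' $        + y $               output D' → ε
A' $           + y $               output A' → + D A'
+ D A' $       + y $               match '+'
D A' $         y $                 output D → C D'
C D' A' $      y $                 output C → y
y D' A' $      y $                 match 'y'
D' A' $        $                   output D' → ε
A' $           $                   output A' → ε
$              $                   accept

The string is accepted.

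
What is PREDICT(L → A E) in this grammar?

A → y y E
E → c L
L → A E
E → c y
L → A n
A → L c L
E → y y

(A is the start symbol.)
{ 'y' }

PREDICT(L → A E) = (FIRST(RHS) \ {ε}) ∪ (FOLLOW(L) if ε ∈ FIRST(RHS), i.e. RHS ⇒* ε)
FIRST(A) = { 'y' }
FIRST(A E) = { 'y' }
ε ∉ FIRST(A E), so FOLLOW(L) is not added.
PREDICT(L → A E) = { 'y' }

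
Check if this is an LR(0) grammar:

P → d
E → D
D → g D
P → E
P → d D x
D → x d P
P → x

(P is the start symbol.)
Augment with P' → P and build the canonical LR(0) collection (I0 = CLOSURE({[P' → . P]}), then GOTO on every symbol after a dot until no new states appear). It has 13 states:
  I0: { [D → . g D], [D → . x d P], [E → . D], [P → . E], [P → . d D x], [P → . d], [P → . x], [P' → . P] }  — shift
  I1: { [E → D .] }  — reduce
  I2: { [P → E .] }  — reduce
  I3: { [P' → P .] }  — accept
  I4: { [D → . g D], [D → . x d P], [P → d . D x], [P → d .] }  — shift, reduce
  I5: { [D → . g D], [D → . x d P], [D → g . D] }  — shift
  I6: { [D → x . d P], [P → x .] }  — shift, reduce
  I7: { [D → . g D], [D → . x d P], [D → x d . P], [E → . D], [P → . E], [P → . d D x], [P → . d], [P → . x] }  — shift
  I8: { [D → x d P .] }  — reduce
  I9: { [D → g D .] }  — reduce
  I10: { [D → x . d P] }  — shift
  I11: { [P → d D . x] }  — shift
  I12: { [P → d D x .] }  — reduce

Conflict in state I4:
  Shift-reduce conflict between [P → d .] and [D → . g D]
So the grammar is NOT LR(0).

Answer: No. Shift-reduce conflict between [P → d .] and [D → . g D]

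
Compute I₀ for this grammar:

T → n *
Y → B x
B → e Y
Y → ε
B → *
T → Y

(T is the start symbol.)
{ [B → . *], [B → . e Y], [T → . Y], [T → . n *], [T' → . T], [Y → . B x], [Y → .] }

First, augment the grammar with T' → T
I₀ = CLOSURE({ [T' → . T] }):
  [T' → . T] has the dot before T: add [T → . n *], [T → . Y]
  [T → . Y] has the dot before Y: add [Y → . B x], [Y → .]
  [Y → . B x] has the dot before B: add [B → . e Y], [B → . *]
No further items can be added.

I₀ = { [B → . *], [B → . e Y], [T → . Y], [T → . n *], [T' → . T], [Y → . B x], [Y → .] }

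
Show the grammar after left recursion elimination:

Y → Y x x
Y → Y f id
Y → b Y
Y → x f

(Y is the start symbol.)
Y is directly left-recursive. The standard transformation for
  A → A α₁ | ... | A α_m | β₁ | ... | β_n
is
  A  → β₁ A' | ... | β_n A'
  A' → α₁ A' | ... | α_m A' | ε

Y → b Y becomes Y → b Y Y'
Y → x f becomes Y → x f Y'
Y → Y x x becomes Y' → x x Y'
Y → Y f id becomes Y' → f id Y'
Add Y' → ε

Resulting grammar:
Y → b Y Y'
Y → x f Y'
Y' → x x Y'
Y' → f id Y'
Y' → ε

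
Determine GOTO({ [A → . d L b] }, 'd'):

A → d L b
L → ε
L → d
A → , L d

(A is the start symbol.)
GOTO(I, 'd') = CLOSURE({ [A → αX.β] : [A → α.Xβ] ∈ I, X = 'd' })

Items with dot before 'd', with the dot advanced:
  [A → . d L b] → [A → d . L b]
Closure of the advanced items:
  [A → d . L b] has the dot before L: add [L → .], [L → . d]

GOTO = { [A → d . L b], [L → . d], [L → .] }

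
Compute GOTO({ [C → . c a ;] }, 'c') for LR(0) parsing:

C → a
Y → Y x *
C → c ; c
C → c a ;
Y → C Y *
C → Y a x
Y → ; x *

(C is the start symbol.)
{ [C → c . a ;] }

GOTO(I, 'c') = CLOSURE({ [A → αX.β] : [A → α.Xβ] ∈ I, X = 'c' })

Items with dot before 'c', with the dot advanced:
  [C → . c a ;] → [C → c . a ;]
Closure adds nothing (no advanced item has the dot before a non-terminal).

GOTO = { [C → c . a ;] }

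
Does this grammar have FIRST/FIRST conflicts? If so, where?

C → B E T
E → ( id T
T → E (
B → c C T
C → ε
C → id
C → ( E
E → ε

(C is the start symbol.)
No FIRST/FIRST conflicts.

A FIRST/FIRST conflict occurs when two productions N → α and N → β for the same non-terminal have FIRST(α) ∩ FIRST(β) ≠ ∅ (with ε ∈ FIRST of a nullable right-hand side, so two nullable alternatives also conflict).

FIRST sets of the non-terminals at (or reachable through a nullable prefix from) the front of some alternative:
  FIRST(B) = { 'c' }

Productions for C:
  C → B E T: FIRST = { 'c' }
  C → ε: FIRST = { ε }
  C → id: FIRST = { 'id' }
  C → ( E: FIRST = { '(' }
Productions for E:
  E → ( id T: FIRST = { '(' }
  E → ε: FIRST = { ε }
T, B have only one production, so no FIRST/FIRST conflict is possible there.

All alternatives of each non-terminal have pairwise disjoint FIRST sets.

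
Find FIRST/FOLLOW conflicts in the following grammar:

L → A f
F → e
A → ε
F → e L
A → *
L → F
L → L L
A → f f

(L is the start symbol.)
A FIRST/FOLLOW conflict occurs when a non-terminal N has a nullable alternative N → β (β ⇒* ε) and another alternative N → α with FIRST(α) ∩ FOLLOW(N) ≠ ∅: on such a lookahead the parser cannot decide between expanding α and letting N vanish via β.

Nullable non-terminals: A.

A: nullable alternative(s) A → ε; FOLLOW(A) = { 'f' }
  A → ε: FIRST \ {ε} = { } — this is the only nullable alternative, skip
  A → *: FIRST \ {ε} = { '*' } — disjoint from FOLLOW(A)
  A → f f: FIRST \ {ε} = { 'f' } — overlaps FOLLOW(A) on { 'f' }: CONFLICT

F, L have no nullable alternative, so no FIRST/FOLLOW check is needed there.

So the grammar has 1 FIRST/FOLLOW conflict (marked CONFLICT above).

Answer: Yes. A → f f with FOLLOW(A) on { 'f' }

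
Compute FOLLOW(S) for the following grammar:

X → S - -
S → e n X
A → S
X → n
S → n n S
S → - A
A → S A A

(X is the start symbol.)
{ '-', 'e', 'n' }

In X → S - -: S is followed by '-' '-', add FIRST('-' '-') \ {ε} = { '-' }
In A → S: S is at the end, add FOLLOW(A)
In S → n n S: S is at the end; this adds FOLLOW(S) to itself — nothing new
In A → S A A: S is followed by A A, add FIRST(A A) \ {ε} = { '-', 'e', 'n' }

The FOLLOW sets referred to above (computed the same way, to a fixed point):
  FOLLOW(A) = { '-', 'e', 'n' }

Taking the union: FOLLOW(S) = { '-', 'e', 'n' }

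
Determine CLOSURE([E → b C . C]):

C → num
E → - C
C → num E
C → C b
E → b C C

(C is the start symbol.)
{ [C → . C b], [C → . num E], [C → . num], [E → b C . C] }

To compute CLOSURE, for each item [A → α.Bβ] where B is a non-terminal, add [B → .γ] for all productions B → γ; repeat for the newly added items until nothing changes.

Start with: [E → b C . C]
  [E → b C . C] has the dot before C: add [C → . num], [C → . num E], [C → . C b]
No further items can be added.

CLOSURE = { [C → . C b], [C → . num E], [C → . num], [E → b C . C] }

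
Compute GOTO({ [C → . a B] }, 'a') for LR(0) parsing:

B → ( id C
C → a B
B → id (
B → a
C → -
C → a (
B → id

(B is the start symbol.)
{ [B → . ( id C], [B → . a], [B → . id (], [B → . id], [C → a . B] }

GOTO(I, 'a') = CLOSURE({ [A → αX.β] : [A → α.Xβ] ∈ I, X = 'a' })

Items with dot before 'a', with the dot advanced:
  [C → . a B] → [C → a . B]
Closure of the advanced items:
  [C → a . B] has the dot before B: add [B → . ( id C], [B → . id (], [B → . a], [B → . id]

GOTO = { [B → . ( id C], [B → . a], [B → . id (], [B → . id], [C → a . B] }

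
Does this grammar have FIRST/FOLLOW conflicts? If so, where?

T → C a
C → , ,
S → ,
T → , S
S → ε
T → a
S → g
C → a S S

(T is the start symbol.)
Yes. S → ',' with FOLLOW(S) on { ',' }; S → g with FOLLOW(S) on { 'g' }

A FIRST/FOLLOW conflict occurs when a non-terminal N has a nullable alternative N → β (β ⇒* ε) and another alternative N → α with FIRST(α) ∩ FOLLOW(N) ≠ ∅: on such a lookahead the parser cannot decide between expanding α and letting N vanish via β.

Nullable non-terminals: S.

S: nullable alternative(s) S → ε; FOLLOW(S) = { $, ',', 'a', 'g' }
  S → ,: FIRST \ {ε} = { ',' } — overlaps FOLLOW(S) on { ',' }: CONFLICT
  S → ε: FIRST \ {ε} = { } — this is the only nullable alternative, skip
  S → g: FIRST \ {ε} = { 'g' } — overlaps FOLLOW(S) on { 'g' }: CONFLICT

C, T have no nullable alternative, so no FIRST/FOLLOW check is needed there.

So the grammar has 2 FIRST/FOLLOW conflicts (marked CONFLICT above).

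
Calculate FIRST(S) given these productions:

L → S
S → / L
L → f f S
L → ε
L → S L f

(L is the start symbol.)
{ '/' }

To compute FIRST(S), examine every production with S on the left-hand side, reading each right-hand side left to right until a non-nullable symbol is reached.

From S → / L:
  - '/' is a terminal: add '/' and stop

Collecting: FIRST(S) = { '/' }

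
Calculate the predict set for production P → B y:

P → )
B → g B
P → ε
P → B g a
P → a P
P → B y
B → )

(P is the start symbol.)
{ ')', 'g' }

PREDICT(P → B y) = (FIRST(RHS) \ {ε}) ∪ (FOLLOW(P) if ε ∈ FIRST(RHS), i.e. RHS ⇒* ε)
FIRST(B) = { ')', 'g' }
FIRST(B y) = { ')', 'g' }
ε ∉ FIRST(B y), so FOLLOW(P) is not added.
PREDICT(P → B y) = { ')', 'g' }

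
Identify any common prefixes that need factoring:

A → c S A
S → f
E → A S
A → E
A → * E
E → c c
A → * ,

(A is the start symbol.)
Yes, A has productions with common prefix '*'

Left-factoring is needed when two productions for the same non-terminal
share a common prefix on the right-hand side.

Productions for A:
  A → c S A
  A → E
  A → * E
  A → * ,
Productions for E:
  E → A S
  E → c c

Found common prefix '*' in productions for A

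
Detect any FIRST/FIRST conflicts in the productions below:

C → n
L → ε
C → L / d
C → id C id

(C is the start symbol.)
A FIRST/FIRST conflict occurs when two productions N → α and N → β for the same non-terminal have FIRST(α) ∩ FIRST(β) ≠ ∅ (with ε ∈ FIRST of a nullable right-hand side, so two nullable alternatives also conflict).

FIRST sets of the non-terminals at (or reachable through a nullable prefix from) the front of some alternative:
  FIRST(L) = { ε }

Productions for C:
  C → n: FIRST = { 'n' }
  C → L / d: FIRST = { '/' }
  C → id C id: FIRST = { 'id' }
L has only one production, so no FIRST/FIRST conflict is possible there.

All alternatives of each non-terminal have pairwise disjoint FIRST sets.

Answer: No FIRST/FIRST conflicts.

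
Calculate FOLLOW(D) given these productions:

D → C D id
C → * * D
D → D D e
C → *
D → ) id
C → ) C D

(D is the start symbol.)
To compute FOLLOW(D), find every occurrence of D on a right-hand side N → α D β: add FIRST(β) \ {ε}, and if β is empty or nullable also add FOLLOW(N). Iterate to a fixed point.

D is the start symbol, so $ ∈ FOLLOW(D).
In D → C D id: D is followed by id, add FIRST(id) \ {ε} = { 'id' }
In C → * * D: D is at the end, add FOLLOW(C)
In D → D D e: D is followed by D e, add FIRST(D e) \ {ε} = { ')', '*' }
In D → D D e: D is followed by e, add FIRST(e) \ {ε} = { 'e' }
In C → ) C D: D is at the end, add FOLLOW(C)

The FOLLOW sets referred to above (computed the same way, to a fixed point):
  FOLLOW(C) = { ')', '*' }

Taking the union: FOLLOW(D) = { $, ')', '*', 'e', 'id' }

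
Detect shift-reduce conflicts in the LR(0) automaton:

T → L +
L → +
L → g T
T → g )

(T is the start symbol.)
No shift-reduce conflicts

Augment with T' → T and build the canonical LR(0) collection (I0 = CLOSURE({[T' → . T]}), then GOTO on every symbol after a dot until no new states appear). It has 8 states:
  I0: { [L → . +], [L → . g T], [T → . L +], [T → . g )], [T' → . T] }  — shift
  I1: { [L → + .] }  — reduce
  I2: { [T → L . +] }  — shift
  I3: { [T' → T .] }  — accept
  I4: { [L → . +], [L → . g T], [L → g . T], [T → . L +], [T → . g )], [T → g . )] }  — shift
  I5: { [T → g ) .] }  — reduce
  I6: { [L → g T .] }  — reduce
  I7: { [T → L + .] }  — reduce

No state contains both a complete item and a shift item.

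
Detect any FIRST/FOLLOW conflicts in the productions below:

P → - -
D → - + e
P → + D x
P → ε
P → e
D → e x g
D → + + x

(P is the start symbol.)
No FIRST/FOLLOW conflicts.

Nullable non-terminals: P.

P: nullable alternative(s) P → ε; FOLLOW(P) = { $ }
  P → - -: FIRST \ {ε} = { '-' } — disjoint from FOLLOW(P)
  P → + D x: FIRST \ {ε} = { '+' } — disjoint from FOLLOW(P)
  P → ε: FIRST \ {ε} = { } — this is the only nullable alternative, skip
  P → e: FIRST \ {ε} = { 'e' } — disjoint from FOLLOW(P)

D has no nullable alternative, so no FIRST/FOLLOW check is needed there.

No FIRST/FOLLOW conflicts found.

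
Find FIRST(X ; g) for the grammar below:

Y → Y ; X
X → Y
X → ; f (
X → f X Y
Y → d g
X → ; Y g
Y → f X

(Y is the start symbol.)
{ ';', 'd', 'f' }

FIRST sets of the non-terminals involved (from the grammar, by fixed-point iteration):
  FIRST(X) = { ';', 'd', 'f' }

To compute FIRST(X ; g), process the symbols left to right:
Symbol X is a non-terminal. Add FIRST(X) \ {ε} = { ';', 'd', 'f' }
X is not nullable (ε ∉ FIRST(X)), so stop here.
FIRST(X ; g) = { ';', 'd', 'f' }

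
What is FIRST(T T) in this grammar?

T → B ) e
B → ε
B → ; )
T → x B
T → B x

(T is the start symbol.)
{ ')', ';', 'x' }

FIRST sets of the non-terminals involved (from the grammar, by fixed-point iteration):
  FIRST(T) = { ')', ';', 'x' }

To compute FIRST(T T), process the symbols left to right:
Symbol T is a non-terminal. Add FIRST(T) \ {ε} = { ')', ';', 'x' }
T is not nullable (ε ∉ FIRST(T)), so stop here.
FIRST(T T) = { ')', ';', 'x' }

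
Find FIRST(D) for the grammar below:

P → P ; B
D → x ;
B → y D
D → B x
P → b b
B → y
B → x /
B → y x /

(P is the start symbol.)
{ 'x', 'y' }

To compute FIRST(D), examine every production with D on the left-hand side, reading each right-hand side left to right until a non-nullable symbol is reached.

FIRST sets of the other non-terminals involved (by the same procedure, iterated to a fixed point):
  FIRST(B) = { 'x', 'y' }

From D → x ;:
  - x is a terminal: add 'x' and stop
From D → B x:
  - B is a non-terminal: add FIRST(B) \ {ε} = { 'x', 'y' }
    B is not nullable, so stop

Collecting: FIRST(D) = { 'x', 'y' }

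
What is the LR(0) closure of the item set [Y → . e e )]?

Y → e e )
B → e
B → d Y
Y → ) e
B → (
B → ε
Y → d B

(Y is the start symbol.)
{ [Y → . e e )] }

To compute CLOSURE, for each item [A → α.Bβ] where B is a non-terminal, add [B → .γ] for all productions B → γ; repeat for the newly added items until nothing changes.

Start with: [Y → . e e )]
The dot precedes the terminal e, so nothing is added.

CLOSURE = { [Y → . e e )] }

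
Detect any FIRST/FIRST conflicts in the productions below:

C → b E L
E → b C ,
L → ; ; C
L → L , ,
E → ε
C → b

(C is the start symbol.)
Yes. C → b E L / C → b on { 'b' }; L → ';' ';' C / L → L ',' ',' on { ';' }

A FIRST/FIRST conflict occurs when two productions N → α and N → β for the same non-terminal have FIRST(α) ∩ FIRST(β) ≠ ∅ (with ε ∈ FIRST of a nullable right-hand side, so two nullable alternatives also conflict).

FIRST sets of the non-terminals at (or reachable through a nullable prefix from) the front of some alternative:
  FIRST(L) = { ';' }

Productions for C:
  C → b E L: FIRST = { 'b' }
  C → b: FIRST = { 'b' }
Productions for E:
  E → b C ,: FIRST = { 'b' }
  E → ε: FIRST = { ε }
Productions for L:
  L → ; ; C: FIRST = { ';' }
  L → L , ,: FIRST = { ';' }

Conflict for C: C → b E L and C → b
  Overlap: { 'b' }
Conflict for L: L → ; ; C and L → L , ,
  Overlap: { ';' }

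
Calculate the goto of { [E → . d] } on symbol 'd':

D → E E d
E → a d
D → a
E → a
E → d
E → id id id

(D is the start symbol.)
GOTO(I, 'd') = CLOSURE({ [A → αX.β] : [A → α.Xβ] ∈ I, X = 'd' })

Items with dot before 'd', with the dot advanced:
  [E → . d] → [E → d .]
Closure adds nothing (no advanced item has the dot before a non-terminal).

GOTO = { [E → d .] }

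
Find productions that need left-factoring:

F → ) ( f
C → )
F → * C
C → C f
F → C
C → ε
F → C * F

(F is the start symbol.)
Left-factoring is needed when two productions for the same non-terminal
share a common prefix on the right-hand side.

Productions for F:
  F → ) ( f
  F → * C
  F → C
  F → C * F
Productions for C:
  C → )
  C → C f
  C → ε

Found common prefix 'C' in productions for F

Answer: Yes, F has productions with common prefix 'C'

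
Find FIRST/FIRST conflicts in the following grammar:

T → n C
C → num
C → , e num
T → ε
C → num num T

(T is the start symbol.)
A FIRST/FIRST conflict occurs when two productions N → α and N → β for the same non-terminal have FIRST(α) ∩ FIRST(β) ≠ ∅ (with ε ∈ FIRST of a nullable right-hand side, so two nullable alternatives also conflict).

Productions for T:
  T → n C: FIRST = { 'n' }
  T → ε: FIRST = { ε }
Productions for C:
  C → num: FIRST = { 'num' }
  C → , e num: FIRST = { ',' }
  C → num num T: FIRST = { 'num' }

Conflict for C: C → num and C → num num T
  Overlap: { 'num' }

Answer: Yes. C → num / C → num num T on { 'num' }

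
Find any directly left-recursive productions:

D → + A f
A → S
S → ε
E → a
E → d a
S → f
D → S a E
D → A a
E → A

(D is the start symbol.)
No direct left recursion

D → + A f: starts with '+'
A → S: starts with S
S → ε: starts with ε
E → a: starts with a
E → d a: starts with d
S → f: starts with f
D → S a E: starts with S
D → A a: starts with A
E → A: starts with A

No direct left recursion found.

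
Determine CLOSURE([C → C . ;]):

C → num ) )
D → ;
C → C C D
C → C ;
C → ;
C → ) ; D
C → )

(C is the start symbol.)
To compute CLOSURE, for each item [A → α.Bβ] where B is a non-terminal, add [B → .γ] for all productions B → γ; repeat for the newly added items until nothing changes.

Start with: [C → C . ;]
The dot precedes the terminal ';', so nothing is added.

CLOSURE = { [C → C . ;] }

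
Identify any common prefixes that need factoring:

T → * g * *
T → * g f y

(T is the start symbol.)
Left-factoring is needed when two productions for the same non-terminal
share a common prefix on the right-hand side.

Productions for T:
  T → * g * *
  T → * g f y

Found common prefix '* g' in productions for T

Answer: Yes, T has productions with common prefix '* g'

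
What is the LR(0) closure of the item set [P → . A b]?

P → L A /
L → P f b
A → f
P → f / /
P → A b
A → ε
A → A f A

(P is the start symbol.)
{ [A → . A f A], [A → . f], [A → .], [P → . A b] }

Start with: [P → . A b]
  [P → . A b] has the dot before A: add [A → . f], [A → .], [A → . A f A]
No further items can be added.

CLOSURE = { [A → . A f A], [A → . f], [A → .], [P → . A b] }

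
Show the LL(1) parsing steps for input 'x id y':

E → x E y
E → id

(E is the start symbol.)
LL(1) parsing maintains a stack (initially the start symbol over $) and the input. At each step: if the stack top is a terminal, match it against the current input token; if it is a non-terminal N, replace it with the RHS of M[N, lookahead] (the unique production whose predict set contains the lookahead).

Stack is shown with the top on the left.

Stack    Input     Action
-------------------------
E $      x id y $  output E → x E y
x E y $  x id y $  match 'x'
E y $    id y $    output E → id
id y $   id y $    match 'id'
y $      y $       match 'y'
$        $         accept

The string is accepted.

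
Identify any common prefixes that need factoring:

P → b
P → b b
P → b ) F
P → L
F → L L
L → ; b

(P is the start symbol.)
Yes, P has productions with common prefix 'b'

Left-factoring is needed when two productions for the same non-terminal
share a common prefix on the right-hand side.

Productions for P:
  P → b
  P → b b
  P → b ) F
  P → L

Found common prefix 'b' in productions for P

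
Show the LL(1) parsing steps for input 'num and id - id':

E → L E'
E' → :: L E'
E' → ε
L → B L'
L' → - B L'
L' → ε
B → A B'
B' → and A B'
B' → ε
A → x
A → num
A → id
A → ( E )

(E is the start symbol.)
Stack is shown with the top on the left.

Stack             Input              Action
-------------------------------------------
E $               num and id - id $  output E → L E'
L E' $            num and id - id $  output L → B L'
B L' E' $         num and id - id $  output B → A B'
A B' L' E' $      num and id - id $  output A → num
num B' L' E' $    num and id - id $  match 'num'
B' L' E' $        and id - id $      output B' → and A B'
and A B' L' E' $  and id - id $      match 'and'
A B' L' E' $      id - id $          output A → id
id B' L' E' $     id - id $          match 'id'
B' L' E' $        - id $             output B' → ε
L' E' $           - id $             output L' → - B L'
- B L' E' $       - id $             match '-'
B L' E' $         id $               output B → A B'
A B' L' E' $      id $               output A → id
id B' L' E' $     id $               match 'id'
B' L' E' $        $                  output B' → ε
L' E' $           $                  output L' → ε
E' $              $                  output E' → ε
$                 $                  accept

The string is accepted.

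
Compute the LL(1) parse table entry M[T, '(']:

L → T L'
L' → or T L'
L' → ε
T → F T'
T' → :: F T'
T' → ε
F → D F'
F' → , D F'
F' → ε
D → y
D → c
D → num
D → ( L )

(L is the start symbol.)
To find M[T, '('], we find productions for T where '(' is in the predict set (PREDICT(N → α) = (FIRST(α) \ {ε}) ∪ (FOLLOW(N) if α ⇒* ε)).

Relevant sets:
  FIRST(F) = { '(', 'c', 'num', 'y' }

T → F T': PREDICT = { '(', 'c', 'num', 'y' }
  '(' is in predict set, so this production goes in M[T, '(']

M[T, '('] = T → F T'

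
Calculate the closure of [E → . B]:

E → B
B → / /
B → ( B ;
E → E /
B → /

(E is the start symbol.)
Start with: [E → . B]
  [E → . B] has the dot before B: add [B → . / /], [B → . ( B ;], [B → . /]
No further items can be added.

CLOSURE = { [B → . ( B ;], [B → . / /], [B → . /], [E → . B] }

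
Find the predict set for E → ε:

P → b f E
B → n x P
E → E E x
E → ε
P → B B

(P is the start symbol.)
{ $, 'n', 'x' }

PREDICT(E → ε) = (FIRST(RHS) \ {ε}) ∪ (FOLLOW(E) if ε ∈ FIRST(RHS), i.e. RHS ⇒* ε)
The right-hand side is ε (FIRST(ε) = { ε }), so the predict set is FOLLOW(E) = { $, 'n', 'x' }
PREDICT(E → ε) = { $, 'n', 'x' }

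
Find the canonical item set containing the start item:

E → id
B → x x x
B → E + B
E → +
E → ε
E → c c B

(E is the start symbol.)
{ [E → . +], [E → . c c B], [E → . id], [E → .], [E' → . E] }

First, augment the grammar with E' → E
I₀ = CLOSURE({ [E' → . E] }):
  [E' → . E] has the dot before E: add [E → . id], [E → . +], [E → .], [E → . c c B]
No further items can be added.

I₀ = { [E → . +], [E → . c c B], [E → . id], [E → .], [E' → . E] }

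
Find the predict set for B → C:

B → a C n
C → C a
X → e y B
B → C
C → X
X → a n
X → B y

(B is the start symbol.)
PREDICT(B → C) = (FIRST(RHS) \ {ε}) ∪ (FOLLOW(B) if ε ∈ FIRST(RHS), i.e. RHS ⇒* ε)
FIRST(C) = { 'a', 'e' }
FIRST(C) = { 'a', 'e' }
ε ∉ FIRST(C), so FOLLOW(B) is not added.
PREDICT(B → C) = { 'a', 'e' }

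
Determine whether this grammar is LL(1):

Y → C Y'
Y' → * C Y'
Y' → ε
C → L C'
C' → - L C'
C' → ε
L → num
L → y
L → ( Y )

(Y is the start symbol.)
A grammar is LL(1) if for each non-terminal N with multiple productions, the predict sets of those productions are pairwise disjoint, where PREDICT(N → α) = (FIRST(α) \ {ε}) ∪ (FOLLOW(N) if α ⇒* ε).

Relevant sets:
  FOLLOW(Y') = { $, ')' }
  FOLLOW(C') = { $, ')', '*' }

For Y':
  PREDICT(Y' → '*' C Y') = { '*' }
  PREDICT(Y' → ε) = { $, ')' }
For C':
  PREDICT(C' → '-' L C') = { '-' }
  PREDICT(C' → ε) = { $, ')', '*' }
For L:
  PREDICT(L → num) = { 'num' }
  PREDICT(L → y) = { 'y' }
  PREDICT(L → '(' Y ')') = { '(' }
Y, C have a single production, so nothing to check there.

All predict sets are disjoint. The grammar IS LL(1).

Answer: Yes, the grammar is LL(1).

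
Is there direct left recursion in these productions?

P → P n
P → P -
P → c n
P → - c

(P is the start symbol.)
P → P n: LEFT RECURSIVE (starts with P)
P → P -: LEFT RECURSIVE (starts with P)
P → c n: starts with c
P → - c: starts with '-'

The grammar has direct left recursion on: P.

Answer: Yes, P is left-recursive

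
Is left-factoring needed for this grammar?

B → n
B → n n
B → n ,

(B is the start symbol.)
Left-factoring is needed when two productions for the same non-terminal
share a common prefix on the right-hand side.

Productions for B:
  B → n
  B → n n
  B → n ,

Found common prefix 'n' in productions for B

Answer: Yes, B has productions with common prefix 'n'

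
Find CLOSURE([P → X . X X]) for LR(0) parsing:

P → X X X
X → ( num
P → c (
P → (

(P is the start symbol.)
Start with: [P → X . X X]
  [P → X . X X] has the dot before X: add [X → . ( num]
No further items can be added.

CLOSURE = { [P → X . X X], [X → . ( num] }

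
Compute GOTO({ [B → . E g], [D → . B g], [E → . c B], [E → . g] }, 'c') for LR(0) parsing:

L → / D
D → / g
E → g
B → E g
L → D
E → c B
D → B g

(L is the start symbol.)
GOTO(I, 'c') = CLOSURE({ [A → αX.β] : [A → α.Xβ] ∈ I, X = 'c' })

Items with dot before 'c', with the dot advanced:
  [E → . c B] → [E → c . B]
Closure of the advanced items:
  [E → c . B] has the dot before B: add [B → . E g]
  [B → . E g] has the dot before E: add [E → . g], [E → . c B]

GOTO = { [B → . E g], [E → . c B], [E → . g], [E → c . B] }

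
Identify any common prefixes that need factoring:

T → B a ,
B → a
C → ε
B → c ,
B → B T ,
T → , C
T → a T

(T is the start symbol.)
No, left-factoring is not needed

Left-factoring is needed when two productions for the same non-terminal
share a common prefix on the right-hand side.

Productions for T:
  T → B a ,
  T → , C
  T → a T
Productions for B:
  B → a
  B → c ,
  B → B T ,

No common prefixes found.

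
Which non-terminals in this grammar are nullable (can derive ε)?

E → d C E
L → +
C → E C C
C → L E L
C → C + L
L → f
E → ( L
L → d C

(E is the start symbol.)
None

A non-terminal is nullable if it can derive ε (the empty string): either it has an ε-production, or it has a production whose right-hand side consists entirely of nullable non-terminals.

There are no ε-productions, so no non-terminal can derive ε.
No non-terminals are nullable.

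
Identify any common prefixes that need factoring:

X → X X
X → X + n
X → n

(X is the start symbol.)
Yes, X has productions with common prefix 'X'

Left-factoring is needed when two productions for the same non-terminal
share a common prefix on the right-hand side.

Productions for X:
  X → X X
  X → X + n
  X → n

Found common prefix 'X' in productions for X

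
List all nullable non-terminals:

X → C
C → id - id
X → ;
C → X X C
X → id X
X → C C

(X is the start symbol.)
There are no ε-productions, so no non-terminal can derive ε.
No non-terminals are nullable.

Answer: None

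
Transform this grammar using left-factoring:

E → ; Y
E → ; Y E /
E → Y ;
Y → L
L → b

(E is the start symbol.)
Left-factoring transforms A → αβ₁ | αβ₂ into A → αA' and A' → β₁ | β₂
(α is the longest common prefix among the alternatives). Repeat until
no nonterminal has two alternatives with a common prefix.

Round 1: E has alternatives sharing prefix '; Y'. Introduce E': E → ; Y E'
  Add: E' → ε
  Add: E' → E /

No remaining common prefixes — done.

Resulting grammar:
E → ; Y E'
E' → ε
E' → E /
E → Y ;
Y → L
L → b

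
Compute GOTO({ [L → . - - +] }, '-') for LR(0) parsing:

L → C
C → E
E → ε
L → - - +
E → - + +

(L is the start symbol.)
GOTO(I, '-') = CLOSURE({ [A → αX.β] : [A → α.Xβ] ∈ I, X = '-' })

Items with dot before '-', with the dot advanced:
  [L → . - - +] → [L → - . - +]
Closure adds nothing (no advanced item has the dot before a non-terminal).

GOTO = { [L → - . - +] }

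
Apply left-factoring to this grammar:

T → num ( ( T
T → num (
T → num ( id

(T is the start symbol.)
T → num ( T'
T' → ( T
T' → ε
T' → id

Left-factoring transforms A → αβ₁ | αβ₂ into A → αA' and A' → β₁ | β₂
(α is the longest common prefix among the alternatives). Repeat until
no nonterminal has two alternatives with a common prefix.

Round 1: T has alternatives sharing prefix 'num ('. Introduce T': T → num ( T'
  Add: T' → ( T
  Add: T' → ε
  Add: T' → id

No remaining common prefixes — done.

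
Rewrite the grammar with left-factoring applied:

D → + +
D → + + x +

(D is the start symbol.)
D → + + D'
D' → ε
D' → x +

Left-factoring transforms A → αβ₁ | αβ₂ into A → αA' and A' → β₁ | β₂
(α is the longest common prefix among the alternatives). Repeat until
no nonterminal has two alternatives with a common prefix.

Round 1: D has alternatives sharing prefix '+ +'. Introduce D': D → + + D'
  Add: D' → ε
  Add: D' → x +

No remaining common prefixes — done.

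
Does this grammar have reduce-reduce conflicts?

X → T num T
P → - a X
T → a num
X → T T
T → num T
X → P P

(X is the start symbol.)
Yes — I11: [T → num T .] vs [X → T num T .]

A reduce-reduce conflict occurs when an LR(0) state has two complete items [A → α .] and [B → β .] — both call for a reduction, and with no lookahead the parser cannot choose between them.

Augment with X' → X and build the canonical LR(0) collection (I0 = CLOSURE({[X' → . X]}), then GOTO on every symbol after a dot until no new states appear). It has 15 states:
  I0: { [P → . - a X], [T → . a num], [T → . num T], [X → . P P], [X → . T T], [X → . T num T], [X' → . X] }  — shift
  I1: { [P → - . a X] }  — shift
  I2: { [P → . - a X], [X → P . P] }  — shift
  I3: { [T → . a num], [T → . num T], [X → T . T], [X → T . num T] }  — shift
  I4: { [X' → X .] }  — accept
  I5: { [T → a . num] }  — shift
  I6: { [T → . a num], [T → . num T], [T → num . T] }  — shift
  I7: { [T → num T .] }  — reduce
  I8: { [T → a num .] }  — reduce
  I9: { [X → T T .] }  — reduce
  I10: { [T → . a num], [T → . num T], [T → num . T], [X → T num . T] }  — shift
  I11: { [T → num T .], [X → T num T .] }  — 2 reduces
  I12: { [X → P P .] }  — reduce
  I13: { [P → - a . X], [P → . - a X], [T → . a num], [T → . num T], [X → . P P], [X → . T T], [X → . T num T] }  — shift
  I14: { [P → - a X .] }  — reduce

I11 contains complete items [T → num T .], [X → T num T .] — reduce-reduce conflict.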